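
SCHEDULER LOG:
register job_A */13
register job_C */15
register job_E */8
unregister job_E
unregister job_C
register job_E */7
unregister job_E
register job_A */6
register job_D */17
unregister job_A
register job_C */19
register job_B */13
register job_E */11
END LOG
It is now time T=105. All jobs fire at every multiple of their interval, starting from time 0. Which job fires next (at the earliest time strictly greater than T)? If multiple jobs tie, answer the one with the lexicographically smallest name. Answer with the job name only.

Op 1: register job_A */13 -> active={job_A:*/13}
Op 2: register job_C */15 -> active={job_A:*/13, job_C:*/15}
Op 3: register job_E */8 -> active={job_A:*/13, job_C:*/15, job_E:*/8}
Op 4: unregister job_E -> active={job_A:*/13, job_C:*/15}
Op 5: unregister job_C -> active={job_A:*/13}
Op 6: register job_E */7 -> active={job_A:*/13, job_E:*/7}
Op 7: unregister job_E -> active={job_A:*/13}
Op 8: register job_A */6 -> active={job_A:*/6}
Op 9: register job_D */17 -> active={job_A:*/6, job_D:*/17}
Op 10: unregister job_A -> active={job_D:*/17}
Op 11: register job_C */19 -> active={job_C:*/19, job_D:*/17}
Op 12: register job_B */13 -> active={job_B:*/13, job_C:*/19, job_D:*/17}
Op 13: register job_E */11 -> active={job_B:*/13, job_C:*/19, job_D:*/17, job_E:*/11}
  job_B: interval 13, next fire after T=105 is 117
  job_C: interval 19, next fire after T=105 is 114
  job_D: interval 17, next fire after T=105 is 119
  job_E: interval 11, next fire after T=105 is 110
Earliest = 110, winner (lex tiebreak) = job_E

Answer: job_E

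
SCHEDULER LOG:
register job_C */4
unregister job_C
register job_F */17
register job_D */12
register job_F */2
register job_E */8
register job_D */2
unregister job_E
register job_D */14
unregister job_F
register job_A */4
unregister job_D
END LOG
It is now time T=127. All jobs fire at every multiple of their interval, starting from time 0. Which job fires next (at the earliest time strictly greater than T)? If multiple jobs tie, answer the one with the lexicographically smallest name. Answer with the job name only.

Answer: job_A

Derivation:
Op 1: register job_C */4 -> active={job_C:*/4}
Op 2: unregister job_C -> active={}
Op 3: register job_F */17 -> active={job_F:*/17}
Op 4: register job_D */12 -> active={job_D:*/12, job_F:*/17}
Op 5: register job_F */2 -> active={job_D:*/12, job_F:*/2}
Op 6: register job_E */8 -> active={job_D:*/12, job_E:*/8, job_F:*/2}
Op 7: register job_D */2 -> active={job_D:*/2, job_E:*/8, job_F:*/2}
Op 8: unregister job_E -> active={job_D:*/2, job_F:*/2}
Op 9: register job_D */14 -> active={job_D:*/14, job_F:*/2}
Op 10: unregister job_F -> active={job_D:*/14}
Op 11: register job_A */4 -> active={job_A:*/4, job_D:*/14}
Op 12: unregister job_D -> active={job_A:*/4}
  job_A: interval 4, next fire after T=127 is 128
Earliest = 128, winner (lex tiebreak) = job_A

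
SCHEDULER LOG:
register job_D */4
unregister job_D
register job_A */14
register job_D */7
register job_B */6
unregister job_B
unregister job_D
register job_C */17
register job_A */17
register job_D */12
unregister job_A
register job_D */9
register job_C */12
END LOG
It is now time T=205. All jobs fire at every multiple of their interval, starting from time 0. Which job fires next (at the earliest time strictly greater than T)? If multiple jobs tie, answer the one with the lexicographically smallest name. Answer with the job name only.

Op 1: register job_D */4 -> active={job_D:*/4}
Op 2: unregister job_D -> active={}
Op 3: register job_A */14 -> active={job_A:*/14}
Op 4: register job_D */7 -> active={job_A:*/14, job_D:*/7}
Op 5: register job_B */6 -> active={job_A:*/14, job_B:*/6, job_D:*/7}
Op 6: unregister job_B -> active={job_A:*/14, job_D:*/7}
Op 7: unregister job_D -> active={job_A:*/14}
Op 8: register job_C */17 -> active={job_A:*/14, job_C:*/17}
Op 9: register job_A */17 -> active={job_A:*/17, job_C:*/17}
Op 10: register job_D */12 -> active={job_A:*/17, job_C:*/17, job_D:*/12}
Op 11: unregister job_A -> active={job_C:*/17, job_D:*/12}
Op 12: register job_D */9 -> active={job_C:*/17, job_D:*/9}
Op 13: register job_C */12 -> active={job_C:*/12, job_D:*/9}
  job_C: interval 12, next fire after T=205 is 216
  job_D: interval 9, next fire after T=205 is 207
Earliest = 207, winner (lex tiebreak) = job_D

Answer: job_D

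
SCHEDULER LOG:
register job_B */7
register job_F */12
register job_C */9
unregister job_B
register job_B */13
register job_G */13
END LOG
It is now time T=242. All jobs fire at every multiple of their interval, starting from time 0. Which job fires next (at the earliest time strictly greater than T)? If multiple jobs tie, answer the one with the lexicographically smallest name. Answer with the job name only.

Op 1: register job_B */7 -> active={job_B:*/7}
Op 2: register job_F */12 -> active={job_B:*/7, job_F:*/12}
Op 3: register job_C */9 -> active={job_B:*/7, job_C:*/9, job_F:*/12}
Op 4: unregister job_B -> active={job_C:*/9, job_F:*/12}
Op 5: register job_B */13 -> active={job_B:*/13, job_C:*/9, job_F:*/12}
Op 6: register job_G */13 -> active={job_B:*/13, job_C:*/9, job_F:*/12, job_G:*/13}
  job_B: interval 13, next fire after T=242 is 247
  job_C: interval 9, next fire after T=242 is 243
  job_F: interval 12, next fire after T=242 is 252
  job_G: interval 13, next fire after T=242 is 247
Earliest = 243, winner (lex tiebreak) = job_C

Answer: job_C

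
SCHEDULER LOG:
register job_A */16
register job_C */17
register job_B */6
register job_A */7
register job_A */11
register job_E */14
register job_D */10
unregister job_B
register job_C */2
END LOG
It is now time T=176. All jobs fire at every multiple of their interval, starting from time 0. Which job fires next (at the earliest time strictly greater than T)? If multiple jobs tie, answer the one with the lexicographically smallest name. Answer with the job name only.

Op 1: register job_A */16 -> active={job_A:*/16}
Op 2: register job_C */17 -> active={job_A:*/16, job_C:*/17}
Op 3: register job_B */6 -> active={job_A:*/16, job_B:*/6, job_C:*/17}
Op 4: register job_A */7 -> active={job_A:*/7, job_B:*/6, job_C:*/17}
Op 5: register job_A */11 -> active={job_A:*/11, job_B:*/6, job_C:*/17}
Op 6: register job_E */14 -> active={job_A:*/11, job_B:*/6, job_C:*/17, job_E:*/14}
Op 7: register job_D */10 -> active={job_A:*/11, job_B:*/6, job_C:*/17, job_D:*/10, job_E:*/14}
Op 8: unregister job_B -> active={job_A:*/11, job_C:*/17, job_D:*/10, job_E:*/14}
Op 9: register job_C */2 -> active={job_A:*/11, job_C:*/2, job_D:*/10, job_E:*/14}
  job_A: interval 11, next fire after T=176 is 187
  job_C: interval 2, next fire after T=176 is 178
  job_D: interval 10, next fire after T=176 is 180
  job_E: interval 14, next fire after T=176 is 182
Earliest = 178, winner (lex tiebreak) = job_C

Answer: job_C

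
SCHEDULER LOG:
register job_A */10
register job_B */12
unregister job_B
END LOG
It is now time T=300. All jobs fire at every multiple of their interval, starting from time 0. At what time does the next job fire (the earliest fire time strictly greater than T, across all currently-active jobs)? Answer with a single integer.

Op 1: register job_A */10 -> active={job_A:*/10}
Op 2: register job_B */12 -> active={job_A:*/10, job_B:*/12}
Op 3: unregister job_B -> active={job_A:*/10}
  job_A: interval 10, next fire after T=300 is 310
Earliest fire time = 310 (job job_A)

Answer: 310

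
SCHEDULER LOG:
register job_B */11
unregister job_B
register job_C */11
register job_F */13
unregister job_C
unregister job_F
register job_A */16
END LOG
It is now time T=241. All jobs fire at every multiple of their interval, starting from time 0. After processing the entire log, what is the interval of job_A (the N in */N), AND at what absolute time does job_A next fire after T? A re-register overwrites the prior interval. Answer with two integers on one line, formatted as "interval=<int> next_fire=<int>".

Answer: interval=16 next_fire=256

Derivation:
Op 1: register job_B */11 -> active={job_B:*/11}
Op 2: unregister job_B -> active={}
Op 3: register job_C */11 -> active={job_C:*/11}
Op 4: register job_F */13 -> active={job_C:*/11, job_F:*/13}
Op 5: unregister job_C -> active={job_F:*/13}
Op 6: unregister job_F -> active={}
Op 7: register job_A */16 -> active={job_A:*/16}
Final interval of job_A = 16
Next fire of job_A after T=241: (241//16+1)*16 = 256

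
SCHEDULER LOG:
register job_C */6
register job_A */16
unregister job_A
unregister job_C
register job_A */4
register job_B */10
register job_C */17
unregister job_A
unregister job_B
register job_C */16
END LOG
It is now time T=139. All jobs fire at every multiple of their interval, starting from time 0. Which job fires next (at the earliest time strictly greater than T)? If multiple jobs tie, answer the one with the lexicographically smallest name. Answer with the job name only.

Answer: job_C

Derivation:
Op 1: register job_C */6 -> active={job_C:*/6}
Op 2: register job_A */16 -> active={job_A:*/16, job_C:*/6}
Op 3: unregister job_A -> active={job_C:*/6}
Op 4: unregister job_C -> active={}
Op 5: register job_A */4 -> active={job_A:*/4}
Op 6: register job_B */10 -> active={job_A:*/4, job_B:*/10}
Op 7: register job_C */17 -> active={job_A:*/4, job_B:*/10, job_C:*/17}
Op 8: unregister job_A -> active={job_B:*/10, job_C:*/17}
Op 9: unregister job_B -> active={job_C:*/17}
Op 10: register job_C */16 -> active={job_C:*/16}
  job_C: interval 16, next fire after T=139 is 144
Earliest = 144, winner (lex tiebreak) = job_C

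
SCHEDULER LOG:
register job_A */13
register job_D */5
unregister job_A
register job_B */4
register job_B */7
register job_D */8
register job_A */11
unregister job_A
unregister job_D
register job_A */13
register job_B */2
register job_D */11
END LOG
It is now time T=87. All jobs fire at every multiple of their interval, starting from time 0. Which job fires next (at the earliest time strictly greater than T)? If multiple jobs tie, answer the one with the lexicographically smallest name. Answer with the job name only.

Op 1: register job_A */13 -> active={job_A:*/13}
Op 2: register job_D */5 -> active={job_A:*/13, job_D:*/5}
Op 3: unregister job_A -> active={job_D:*/5}
Op 4: register job_B */4 -> active={job_B:*/4, job_D:*/5}
Op 5: register job_B */7 -> active={job_B:*/7, job_D:*/5}
Op 6: register job_D */8 -> active={job_B:*/7, job_D:*/8}
Op 7: register job_A */11 -> active={job_A:*/11, job_B:*/7, job_D:*/8}
Op 8: unregister job_A -> active={job_B:*/7, job_D:*/8}
Op 9: unregister job_D -> active={job_B:*/7}
Op 10: register job_A */13 -> active={job_A:*/13, job_B:*/7}
Op 11: register job_B */2 -> active={job_A:*/13, job_B:*/2}
Op 12: register job_D */11 -> active={job_A:*/13, job_B:*/2, job_D:*/11}
  job_A: interval 13, next fire after T=87 is 91
  job_B: interval 2, next fire after T=87 is 88
  job_D: interval 11, next fire after T=87 is 88
Earliest = 88, winner (lex tiebreak) = job_B

Answer: job_B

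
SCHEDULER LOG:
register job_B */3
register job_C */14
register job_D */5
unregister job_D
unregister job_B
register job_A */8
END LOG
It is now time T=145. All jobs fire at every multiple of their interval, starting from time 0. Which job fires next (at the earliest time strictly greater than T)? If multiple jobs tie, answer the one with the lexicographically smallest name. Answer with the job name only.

Op 1: register job_B */3 -> active={job_B:*/3}
Op 2: register job_C */14 -> active={job_B:*/3, job_C:*/14}
Op 3: register job_D */5 -> active={job_B:*/3, job_C:*/14, job_D:*/5}
Op 4: unregister job_D -> active={job_B:*/3, job_C:*/14}
Op 5: unregister job_B -> active={job_C:*/14}
Op 6: register job_A */8 -> active={job_A:*/8, job_C:*/14}
  job_A: interval 8, next fire after T=145 is 152
  job_C: interval 14, next fire after T=145 is 154
Earliest = 152, winner (lex tiebreak) = job_A

Answer: job_A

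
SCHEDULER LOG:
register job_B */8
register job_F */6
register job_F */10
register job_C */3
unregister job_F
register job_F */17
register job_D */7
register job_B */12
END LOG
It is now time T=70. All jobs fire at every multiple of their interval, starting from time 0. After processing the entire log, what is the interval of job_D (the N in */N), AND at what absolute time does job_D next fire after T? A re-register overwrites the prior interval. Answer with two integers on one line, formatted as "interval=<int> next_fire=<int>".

Op 1: register job_B */8 -> active={job_B:*/8}
Op 2: register job_F */6 -> active={job_B:*/8, job_F:*/6}
Op 3: register job_F */10 -> active={job_B:*/8, job_F:*/10}
Op 4: register job_C */3 -> active={job_B:*/8, job_C:*/3, job_F:*/10}
Op 5: unregister job_F -> active={job_B:*/8, job_C:*/3}
Op 6: register job_F */17 -> active={job_B:*/8, job_C:*/3, job_F:*/17}
Op 7: register job_D */7 -> active={job_B:*/8, job_C:*/3, job_D:*/7, job_F:*/17}
Op 8: register job_B */12 -> active={job_B:*/12, job_C:*/3, job_D:*/7, job_F:*/17}
Final interval of job_D = 7
Next fire of job_D after T=70: (70//7+1)*7 = 77

Answer: interval=7 next_fire=77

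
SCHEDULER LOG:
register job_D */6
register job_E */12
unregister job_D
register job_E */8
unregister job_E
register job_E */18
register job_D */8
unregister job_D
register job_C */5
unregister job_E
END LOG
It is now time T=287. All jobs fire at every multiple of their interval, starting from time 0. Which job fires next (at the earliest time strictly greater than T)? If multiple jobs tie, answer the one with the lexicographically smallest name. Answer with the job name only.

Op 1: register job_D */6 -> active={job_D:*/6}
Op 2: register job_E */12 -> active={job_D:*/6, job_E:*/12}
Op 3: unregister job_D -> active={job_E:*/12}
Op 4: register job_E */8 -> active={job_E:*/8}
Op 5: unregister job_E -> active={}
Op 6: register job_E */18 -> active={job_E:*/18}
Op 7: register job_D */8 -> active={job_D:*/8, job_E:*/18}
Op 8: unregister job_D -> active={job_E:*/18}
Op 9: register job_C */5 -> active={job_C:*/5, job_E:*/18}
Op 10: unregister job_E -> active={job_C:*/5}
  job_C: interval 5, next fire after T=287 is 290
Earliest = 290, winner (lex tiebreak) = job_C

Answer: job_C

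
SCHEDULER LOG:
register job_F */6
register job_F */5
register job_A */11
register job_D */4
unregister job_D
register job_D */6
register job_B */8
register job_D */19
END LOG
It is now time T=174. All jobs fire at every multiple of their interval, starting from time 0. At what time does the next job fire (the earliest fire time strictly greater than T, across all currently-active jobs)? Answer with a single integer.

Answer: 175

Derivation:
Op 1: register job_F */6 -> active={job_F:*/6}
Op 2: register job_F */5 -> active={job_F:*/5}
Op 3: register job_A */11 -> active={job_A:*/11, job_F:*/5}
Op 4: register job_D */4 -> active={job_A:*/11, job_D:*/4, job_F:*/5}
Op 5: unregister job_D -> active={job_A:*/11, job_F:*/5}
Op 6: register job_D */6 -> active={job_A:*/11, job_D:*/6, job_F:*/5}
Op 7: register job_B */8 -> active={job_A:*/11, job_B:*/8, job_D:*/6, job_F:*/5}
Op 8: register job_D */19 -> active={job_A:*/11, job_B:*/8, job_D:*/19, job_F:*/5}
  job_A: interval 11, next fire after T=174 is 176
  job_B: interval 8, next fire after T=174 is 176
  job_D: interval 19, next fire after T=174 is 190
  job_F: interval 5, next fire after T=174 is 175
Earliest fire time = 175 (job job_F)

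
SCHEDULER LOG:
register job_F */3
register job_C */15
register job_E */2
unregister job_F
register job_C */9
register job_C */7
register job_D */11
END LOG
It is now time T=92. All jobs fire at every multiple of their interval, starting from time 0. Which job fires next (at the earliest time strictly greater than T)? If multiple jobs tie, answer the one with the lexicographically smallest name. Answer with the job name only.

Answer: job_E

Derivation:
Op 1: register job_F */3 -> active={job_F:*/3}
Op 2: register job_C */15 -> active={job_C:*/15, job_F:*/3}
Op 3: register job_E */2 -> active={job_C:*/15, job_E:*/2, job_F:*/3}
Op 4: unregister job_F -> active={job_C:*/15, job_E:*/2}
Op 5: register job_C */9 -> active={job_C:*/9, job_E:*/2}
Op 6: register job_C */7 -> active={job_C:*/7, job_E:*/2}
Op 7: register job_D */11 -> active={job_C:*/7, job_D:*/11, job_E:*/2}
  job_C: interval 7, next fire after T=92 is 98
  job_D: interval 11, next fire after T=92 is 99
  job_E: interval 2, next fire after T=92 is 94
Earliest = 94, winner (lex tiebreak) = job_E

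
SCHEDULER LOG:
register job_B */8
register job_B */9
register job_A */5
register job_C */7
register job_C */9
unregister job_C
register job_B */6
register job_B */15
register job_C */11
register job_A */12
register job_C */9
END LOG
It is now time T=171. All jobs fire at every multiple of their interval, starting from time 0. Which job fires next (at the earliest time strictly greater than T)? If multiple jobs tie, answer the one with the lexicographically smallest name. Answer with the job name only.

Answer: job_A

Derivation:
Op 1: register job_B */8 -> active={job_B:*/8}
Op 2: register job_B */9 -> active={job_B:*/9}
Op 3: register job_A */5 -> active={job_A:*/5, job_B:*/9}
Op 4: register job_C */7 -> active={job_A:*/5, job_B:*/9, job_C:*/7}
Op 5: register job_C */9 -> active={job_A:*/5, job_B:*/9, job_C:*/9}
Op 6: unregister job_C -> active={job_A:*/5, job_B:*/9}
Op 7: register job_B */6 -> active={job_A:*/5, job_B:*/6}
Op 8: register job_B */15 -> active={job_A:*/5, job_B:*/15}
Op 9: register job_C */11 -> active={job_A:*/5, job_B:*/15, job_C:*/11}
Op 10: register job_A */12 -> active={job_A:*/12, job_B:*/15, job_C:*/11}
Op 11: register job_C */9 -> active={job_A:*/12, job_B:*/15, job_C:*/9}
  job_A: interval 12, next fire after T=171 is 180
  job_B: interval 15, next fire after T=171 is 180
  job_C: interval 9, next fire after T=171 is 180
Earliest = 180, winner (lex tiebreak) = job_A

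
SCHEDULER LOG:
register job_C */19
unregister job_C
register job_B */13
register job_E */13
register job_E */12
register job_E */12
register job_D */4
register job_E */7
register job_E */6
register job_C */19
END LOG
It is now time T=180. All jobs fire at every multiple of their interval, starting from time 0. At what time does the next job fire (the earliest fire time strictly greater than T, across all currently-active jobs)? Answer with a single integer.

Answer: 182

Derivation:
Op 1: register job_C */19 -> active={job_C:*/19}
Op 2: unregister job_C -> active={}
Op 3: register job_B */13 -> active={job_B:*/13}
Op 4: register job_E */13 -> active={job_B:*/13, job_E:*/13}
Op 5: register job_E */12 -> active={job_B:*/13, job_E:*/12}
Op 6: register job_E */12 -> active={job_B:*/13, job_E:*/12}
Op 7: register job_D */4 -> active={job_B:*/13, job_D:*/4, job_E:*/12}
Op 8: register job_E */7 -> active={job_B:*/13, job_D:*/4, job_E:*/7}
Op 9: register job_E */6 -> active={job_B:*/13, job_D:*/4, job_E:*/6}
Op 10: register job_C */19 -> active={job_B:*/13, job_C:*/19, job_D:*/4, job_E:*/6}
  job_B: interval 13, next fire after T=180 is 182
  job_C: interval 19, next fire after T=180 is 190
  job_D: interval 4, next fire after T=180 is 184
  job_E: interval 6, next fire after T=180 is 186
Earliest fire time = 182 (job job_B)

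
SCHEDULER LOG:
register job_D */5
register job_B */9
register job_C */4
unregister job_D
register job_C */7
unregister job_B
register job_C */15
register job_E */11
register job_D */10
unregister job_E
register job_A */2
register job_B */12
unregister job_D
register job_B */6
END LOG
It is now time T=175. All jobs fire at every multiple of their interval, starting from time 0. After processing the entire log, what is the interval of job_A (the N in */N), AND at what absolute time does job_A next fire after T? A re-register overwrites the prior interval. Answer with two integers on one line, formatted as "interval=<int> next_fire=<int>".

Op 1: register job_D */5 -> active={job_D:*/5}
Op 2: register job_B */9 -> active={job_B:*/9, job_D:*/5}
Op 3: register job_C */4 -> active={job_B:*/9, job_C:*/4, job_D:*/5}
Op 4: unregister job_D -> active={job_B:*/9, job_C:*/4}
Op 5: register job_C */7 -> active={job_B:*/9, job_C:*/7}
Op 6: unregister job_B -> active={job_C:*/7}
Op 7: register job_C */15 -> active={job_C:*/15}
Op 8: register job_E */11 -> active={job_C:*/15, job_E:*/11}
Op 9: register job_D */10 -> active={job_C:*/15, job_D:*/10, job_E:*/11}
Op 10: unregister job_E -> active={job_C:*/15, job_D:*/10}
Op 11: register job_A */2 -> active={job_A:*/2, job_C:*/15, job_D:*/10}
Op 12: register job_B */12 -> active={job_A:*/2, job_B:*/12, job_C:*/15, job_D:*/10}
Op 13: unregister job_D -> active={job_A:*/2, job_B:*/12, job_C:*/15}
Op 14: register job_B */6 -> active={job_A:*/2, job_B:*/6, job_C:*/15}
Final interval of job_A = 2
Next fire of job_A after T=175: (175//2+1)*2 = 176

Answer: interval=2 next_fire=176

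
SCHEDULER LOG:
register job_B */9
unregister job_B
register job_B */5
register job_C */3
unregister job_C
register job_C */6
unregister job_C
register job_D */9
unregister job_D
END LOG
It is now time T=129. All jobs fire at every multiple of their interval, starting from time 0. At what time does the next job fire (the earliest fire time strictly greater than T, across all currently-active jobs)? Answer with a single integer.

Op 1: register job_B */9 -> active={job_B:*/9}
Op 2: unregister job_B -> active={}
Op 3: register job_B */5 -> active={job_B:*/5}
Op 4: register job_C */3 -> active={job_B:*/5, job_C:*/3}
Op 5: unregister job_C -> active={job_B:*/5}
Op 6: register job_C */6 -> active={job_B:*/5, job_C:*/6}
Op 7: unregister job_C -> active={job_B:*/5}
Op 8: register job_D */9 -> active={job_B:*/5, job_D:*/9}
Op 9: unregister job_D -> active={job_B:*/5}
  job_B: interval 5, next fire after T=129 is 130
Earliest fire time = 130 (job job_B)

Answer: 130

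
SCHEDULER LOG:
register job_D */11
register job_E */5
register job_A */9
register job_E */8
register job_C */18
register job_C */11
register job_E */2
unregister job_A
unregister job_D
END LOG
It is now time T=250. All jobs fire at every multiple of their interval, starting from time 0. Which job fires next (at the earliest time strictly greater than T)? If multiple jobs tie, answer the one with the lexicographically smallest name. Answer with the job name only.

Op 1: register job_D */11 -> active={job_D:*/11}
Op 2: register job_E */5 -> active={job_D:*/11, job_E:*/5}
Op 3: register job_A */9 -> active={job_A:*/9, job_D:*/11, job_E:*/5}
Op 4: register job_E */8 -> active={job_A:*/9, job_D:*/11, job_E:*/8}
Op 5: register job_C */18 -> active={job_A:*/9, job_C:*/18, job_D:*/11, job_E:*/8}
Op 6: register job_C */11 -> active={job_A:*/9, job_C:*/11, job_D:*/11, job_E:*/8}
Op 7: register job_E */2 -> active={job_A:*/9, job_C:*/11, job_D:*/11, job_E:*/2}
Op 8: unregister job_A -> active={job_C:*/11, job_D:*/11, job_E:*/2}
Op 9: unregister job_D -> active={job_C:*/11, job_E:*/2}
  job_C: interval 11, next fire after T=250 is 253
  job_E: interval 2, next fire after T=250 is 252
Earliest = 252, winner (lex tiebreak) = job_E

Answer: job_E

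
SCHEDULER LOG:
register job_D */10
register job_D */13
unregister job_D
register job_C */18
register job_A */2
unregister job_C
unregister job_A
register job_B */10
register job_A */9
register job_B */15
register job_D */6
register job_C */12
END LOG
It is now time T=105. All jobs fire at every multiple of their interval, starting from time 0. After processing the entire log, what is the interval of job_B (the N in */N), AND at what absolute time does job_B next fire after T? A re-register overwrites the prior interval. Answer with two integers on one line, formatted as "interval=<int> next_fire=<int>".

Op 1: register job_D */10 -> active={job_D:*/10}
Op 2: register job_D */13 -> active={job_D:*/13}
Op 3: unregister job_D -> active={}
Op 4: register job_C */18 -> active={job_C:*/18}
Op 5: register job_A */2 -> active={job_A:*/2, job_C:*/18}
Op 6: unregister job_C -> active={job_A:*/2}
Op 7: unregister job_A -> active={}
Op 8: register job_B */10 -> active={job_B:*/10}
Op 9: register job_A */9 -> active={job_A:*/9, job_B:*/10}
Op 10: register job_B */15 -> active={job_A:*/9, job_B:*/15}
Op 11: register job_D */6 -> active={job_A:*/9, job_B:*/15, job_D:*/6}
Op 12: register job_C */12 -> active={job_A:*/9, job_B:*/15, job_C:*/12, job_D:*/6}
Final interval of job_B = 15
Next fire of job_B after T=105: (105//15+1)*15 = 120

Answer: interval=15 next_fire=120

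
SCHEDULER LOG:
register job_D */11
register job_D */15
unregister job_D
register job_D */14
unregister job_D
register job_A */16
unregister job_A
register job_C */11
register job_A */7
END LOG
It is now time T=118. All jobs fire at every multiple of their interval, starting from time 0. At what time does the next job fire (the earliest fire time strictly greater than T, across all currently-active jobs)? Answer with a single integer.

Answer: 119

Derivation:
Op 1: register job_D */11 -> active={job_D:*/11}
Op 2: register job_D */15 -> active={job_D:*/15}
Op 3: unregister job_D -> active={}
Op 4: register job_D */14 -> active={job_D:*/14}
Op 5: unregister job_D -> active={}
Op 6: register job_A */16 -> active={job_A:*/16}
Op 7: unregister job_A -> active={}
Op 8: register job_C */11 -> active={job_C:*/11}
Op 9: register job_A */7 -> active={job_A:*/7, job_C:*/11}
  job_A: interval 7, next fire after T=118 is 119
  job_C: interval 11, next fire after T=118 is 121
Earliest fire time = 119 (job job_A)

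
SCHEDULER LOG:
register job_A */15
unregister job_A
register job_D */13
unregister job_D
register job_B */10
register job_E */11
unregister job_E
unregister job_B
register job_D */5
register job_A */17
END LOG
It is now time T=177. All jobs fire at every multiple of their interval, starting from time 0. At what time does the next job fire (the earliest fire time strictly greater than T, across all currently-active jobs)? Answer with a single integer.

Answer: 180

Derivation:
Op 1: register job_A */15 -> active={job_A:*/15}
Op 2: unregister job_A -> active={}
Op 3: register job_D */13 -> active={job_D:*/13}
Op 4: unregister job_D -> active={}
Op 5: register job_B */10 -> active={job_B:*/10}
Op 6: register job_E */11 -> active={job_B:*/10, job_E:*/11}
Op 7: unregister job_E -> active={job_B:*/10}
Op 8: unregister job_B -> active={}
Op 9: register job_D */5 -> active={job_D:*/5}
Op 10: register job_A */17 -> active={job_A:*/17, job_D:*/5}
  job_A: interval 17, next fire after T=177 is 187
  job_D: interval 5, next fire after T=177 is 180
Earliest fire time = 180 (job job_D)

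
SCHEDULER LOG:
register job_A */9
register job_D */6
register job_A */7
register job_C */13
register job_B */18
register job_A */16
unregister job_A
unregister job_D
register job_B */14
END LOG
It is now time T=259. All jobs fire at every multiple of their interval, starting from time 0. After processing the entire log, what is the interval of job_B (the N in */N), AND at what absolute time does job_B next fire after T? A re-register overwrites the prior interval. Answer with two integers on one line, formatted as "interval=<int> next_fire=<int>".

Answer: interval=14 next_fire=266

Derivation:
Op 1: register job_A */9 -> active={job_A:*/9}
Op 2: register job_D */6 -> active={job_A:*/9, job_D:*/6}
Op 3: register job_A */7 -> active={job_A:*/7, job_D:*/6}
Op 4: register job_C */13 -> active={job_A:*/7, job_C:*/13, job_D:*/6}
Op 5: register job_B */18 -> active={job_A:*/7, job_B:*/18, job_C:*/13, job_D:*/6}
Op 6: register job_A */16 -> active={job_A:*/16, job_B:*/18, job_C:*/13, job_D:*/6}
Op 7: unregister job_A -> active={job_B:*/18, job_C:*/13, job_D:*/6}
Op 8: unregister job_D -> active={job_B:*/18, job_C:*/13}
Op 9: register job_B */14 -> active={job_B:*/14, job_C:*/13}
Final interval of job_B = 14
Next fire of job_B after T=259: (259//14+1)*14 = 266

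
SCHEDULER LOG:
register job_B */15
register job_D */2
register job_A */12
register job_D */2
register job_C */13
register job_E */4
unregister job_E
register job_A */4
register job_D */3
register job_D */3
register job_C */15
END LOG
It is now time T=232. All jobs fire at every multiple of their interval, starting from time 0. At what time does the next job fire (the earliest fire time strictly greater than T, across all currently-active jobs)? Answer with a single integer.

Op 1: register job_B */15 -> active={job_B:*/15}
Op 2: register job_D */2 -> active={job_B:*/15, job_D:*/2}
Op 3: register job_A */12 -> active={job_A:*/12, job_B:*/15, job_D:*/2}
Op 4: register job_D */2 -> active={job_A:*/12, job_B:*/15, job_D:*/2}
Op 5: register job_C */13 -> active={job_A:*/12, job_B:*/15, job_C:*/13, job_D:*/2}
Op 6: register job_E */4 -> active={job_A:*/12, job_B:*/15, job_C:*/13, job_D:*/2, job_E:*/4}
Op 7: unregister job_E -> active={job_A:*/12, job_B:*/15, job_C:*/13, job_D:*/2}
Op 8: register job_A */4 -> active={job_A:*/4, job_B:*/15, job_C:*/13, job_D:*/2}
Op 9: register job_D */3 -> active={job_A:*/4, job_B:*/15, job_C:*/13, job_D:*/3}
Op 10: register job_D */3 -> active={job_A:*/4, job_B:*/15, job_C:*/13, job_D:*/3}
Op 11: register job_C */15 -> active={job_A:*/4, job_B:*/15, job_C:*/15, job_D:*/3}
  job_A: interval 4, next fire after T=232 is 236
  job_B: interval 15, next fire after T=232 is 240
  job_C: interval 15, next fire after T=232 is 240
  job_D: interval 3, next fire after T=232 is 234
Earliest fire time = 234 (job job_D)

Answer: 234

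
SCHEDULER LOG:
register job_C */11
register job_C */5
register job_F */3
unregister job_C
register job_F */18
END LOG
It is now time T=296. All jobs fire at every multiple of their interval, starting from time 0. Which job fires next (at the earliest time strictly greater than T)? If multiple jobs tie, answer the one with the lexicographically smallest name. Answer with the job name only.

Op 1: register job_C */11 -> active={job_C:*/11}
Op 2: register job_C */5 -> active={job_C:*/5}
Op 3: register job_F */3 -> active={job_C:*/5, job_F:*/3}
Op 4: unregister job_C -> active={job_F:*/3}
Op 5: register job_F */18 -> active={job_F:*/18}
  job_F: interval 18, next fire after T=296 is 306
Earliest = 306, winner (lex tiebreak) = job_F

Answer: job_F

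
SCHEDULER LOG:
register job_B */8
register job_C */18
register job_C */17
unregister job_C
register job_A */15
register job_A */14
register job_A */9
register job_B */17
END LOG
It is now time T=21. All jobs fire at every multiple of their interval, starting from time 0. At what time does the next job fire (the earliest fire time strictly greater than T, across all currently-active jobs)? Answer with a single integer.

Op 1: register job_B */8 -> active={job_B:*/8}
Op 2: register job_C */18 -> active={job_B:*/8, job_C:*/18}
Op 3: register job_C */17 -> active={job_B:*/8, job_C:*/17}
Op 4: unregister job_C -> active={job_B:*/8}
Op 5: register job_A */15 -> active={job_A:*/15, job_B:*/8}
Op 6: register job_A */14 -> active={job_A:*/14, job_B:*/8}
Op 7: register job_A */9 -> active={job_A:*/9, job_B:*/8}
Op 8: register job_B */17 -> active={job_A:*/9, job_B:*/17}
  job_A: interval 9, next fire after T=21 is 27
  job_B: interval 17, next fire after T=21 is 34
Earliest fire time = 27 (job job_A)

Answer: 27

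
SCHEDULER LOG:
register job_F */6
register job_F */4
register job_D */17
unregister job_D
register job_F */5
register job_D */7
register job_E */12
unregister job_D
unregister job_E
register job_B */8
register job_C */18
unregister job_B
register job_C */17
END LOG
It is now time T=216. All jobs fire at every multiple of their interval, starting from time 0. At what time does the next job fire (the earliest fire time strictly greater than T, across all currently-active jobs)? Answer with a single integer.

Answer: 220

Derivation:
Op 1: register job_F */6 -> active={job_F:*/6}
Op 2: register job_F */4 -> active={job_F:*/4}
Op 3: register job_D */17 -> active={job_D:*/17, job_F:*/4}
Op 4: unregister job_D -> active={job_F:*/4}
Op 5: register job_F */5 -> active={job_F:*/5}
Op 6: register job_D */7 -> active={job_D:*/7, job_F:*/5}
Op 7: register job_E */12 -> active={job_D:*/7, job_E:*/12, job_F:*/5}
Op 8: unregister job_D -> active={job_E:*/12, job_F:*/5}
Op 9: unregister job_E -> active={job_F:*/5}
Op 10: register job_B */8 -> active={job_B:*/8, job_F:*/5}
Op 11: register job_C */18 -> active={job_B:*/8, job_C:*/18, job_F:*/5}
Op 12: unregister job_B -> active={job_C:*/18, job_F:*/5}
Op 13: register job_C */17 -> active={job_C:*/17, job_F:*/5}
  job_C: interval 17, next fire after T=216 is 221
  job_F: interval 5, next fire after T=216 is 220
Earliest fire time = 220 (job job_F)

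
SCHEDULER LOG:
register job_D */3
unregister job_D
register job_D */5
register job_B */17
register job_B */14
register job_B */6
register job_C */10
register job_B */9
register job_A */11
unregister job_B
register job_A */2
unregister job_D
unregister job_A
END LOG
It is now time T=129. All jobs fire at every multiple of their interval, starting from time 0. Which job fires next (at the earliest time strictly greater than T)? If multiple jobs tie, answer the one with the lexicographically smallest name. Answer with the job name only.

Op 1: register job_D */3 -> active={job_D:*/3}
Op 2: unregister job_D -> active={}
Op 3: register job_D */5 -> active={job_D:*/5}
Op 4: register job_B */17 -> active={job_B:*/17, job_D:*/5}
Op 5: register job_B */14 -> active={job_B:*/14, job_D:*/5}
Op 6: register job_B */6 -> active={job_B:*/6, job_D:*/5}
Op 7: register job_C */10 -> active={job_B:*/6, job_C:*/10, job_D:*/5}
Op 8: register job_B */9 -> active={job_B:*/9, job_C:*/10, job_D:*/5}
Op 9: register job_A */11 -> active={job_A:*/11, job_B:*/9, job_C:*/10, job_D:*/5}
Op 10: unregister job_B -> active={job_A:*/11, job_C:*/10, job_D:*/5}
Op 11: register job_A */2 -> active={job_A:*/2, job_C:*/10, job_D:*/5}
Op 12: unregister job_D -> active={job_A:*/2, job_C:*/10}
Op 13: unregister job_A -> active={job_C:*/10}
  job_C: interval 10, next fire after T=129 is 130
Earliest = 130, winner (lex tiebreak) = job_C

Answer: job_C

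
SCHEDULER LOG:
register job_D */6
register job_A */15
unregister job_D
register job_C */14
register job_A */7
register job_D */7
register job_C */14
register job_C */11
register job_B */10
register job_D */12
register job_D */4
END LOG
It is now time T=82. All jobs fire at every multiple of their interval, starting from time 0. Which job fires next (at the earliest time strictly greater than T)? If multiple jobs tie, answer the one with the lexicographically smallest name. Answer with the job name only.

Op 1: register job_D */6 -> active={job_D:*/6}
Op 2: register job_A */15 -> active={job_A:*/15, job_D:*/6}
Op 3: unregister job_D -> active={job_A:*/15}
Op 4: register job_C */14 -> active={job_A:*/15, job_C:*/14}
Op 5: register job_A */7 -> active={job_A:*/7, job_C:*/14}
Op 6: register job_D */7 -> active={job_A:*/7, job_C:*/14, job_D:*/7}
Op 7: register job_C */14 -> active={job_A:*/7, job_C:*/14, job_D:*/7}
Op 8: register job_C */11 -> active={job_A:*/7, job_C:*/11, job_D:*/7}
Op 9: register job_B */10 -> active={job_A:*/7, job_B:*/10, job_C:*/11, job_D:*/7}
Op 10: register job_D */12 -> active={job_A:*/7, job_B:*/10, job_C:*/11, job_D:*/12}
Op 11: register job_D */4 -> active={job_A:*/7, job_B:*/10, job_C:*/11, job_D:*/4}
  job_A: interval 7, next fire after T=82 is 84
  job_B: interval 10, next fire after T=82 is 90
  job_C: interval 11, next fire after T=82 is 88
  job_D: interval 4, next fire after T=82 is 84
Earliest = 84, winner (lex tiebreak) = job_A

Answer: job_A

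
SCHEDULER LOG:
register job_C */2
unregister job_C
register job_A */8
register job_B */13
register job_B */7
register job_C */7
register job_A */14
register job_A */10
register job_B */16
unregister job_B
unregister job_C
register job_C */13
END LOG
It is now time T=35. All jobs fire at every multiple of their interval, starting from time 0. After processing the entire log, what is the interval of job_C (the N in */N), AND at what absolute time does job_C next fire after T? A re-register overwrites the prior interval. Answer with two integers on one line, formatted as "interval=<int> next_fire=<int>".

Op 1: register job_C */2 -> active={job_C:*/2}
Op 2: unregister job_C -> active={}
Op 3: register job_A */8 -> active={job_A:*/8}
Op 4: register job_B */13 -> active={job_A:*/8, job_B:*/13}
Op 5: register job_B */7 -> active={job_A:*/8, job_B:*/7}
Op 6: register job_C */7 -> active={job_A:*/8, job_B:*/7, job_C:*/7}
Op 7: register job_A */14 -> active={job_A:*/14, job_B:*/7, job_C:*/7}
Op 8: register job_A */10 -> active={job_A:*/10, job_B:*/7, job_C:*/7}
Op 9: register job_B */16 -> active={job_A:*/10, job_B:*/16, job_C:*/7}
Op 10: unregister job_B -> active={job_A:*/10, job_C:*/7}
Op 11: unregister job_C -> active={job_A:*/10}
Op 12: register job_C */13 -> active={job_A:*/10, job_C:*/13}
Final interval of job_C = 13
Next fire of job_C after T=35: (35//13+1)*13 = 39

Answer: interval=13 next_fire=39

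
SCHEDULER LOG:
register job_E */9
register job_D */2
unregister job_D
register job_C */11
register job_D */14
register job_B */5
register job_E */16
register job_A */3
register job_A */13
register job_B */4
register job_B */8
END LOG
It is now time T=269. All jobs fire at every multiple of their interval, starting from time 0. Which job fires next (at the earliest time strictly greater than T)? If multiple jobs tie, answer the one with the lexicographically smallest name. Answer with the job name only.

Op 1: register job_E */9 -> active={job_E:*/9}
Op 2: register job_D */2 -> active={job_D:*/2, job_E:*/9}
Op 3: unregister job_D -> active={job_E:*/9}
Op 4: register job_C */11 -> active={job_C:*/11, job_E:*/9}
Op 5: register job_D */14 -> active={job_C:*/11, job_D:*/14, job_E:*/9}
Op 6: register job_B */5 -> active={job_B:*/5, job_C:*/11, job_D:*/14, job_E:*/9}
Op 7: register job_E */16 -> active={job_B:*/5, job_C:*/11, job_D:*/14, job_E:*/16}
Op 8: register job_A */3 -> active={job_A:*/3, job_B:*/5, job_C:*/11, job_D:*/14, job_E:*/16}
Op 9: register job_A */13 -> active={job_A:*/13, job_B:*/5, job_C:*/11, job_D:*/14, job_E:*/16}
Op 10: register job_B */4 -> active={job_A:*/13, job_B:*/4, job_C:*/11, job_D:*/14, job_E:*/16}
Op 11: register job_B */8 -> active={job_A:*/13, job_B:*/8, job_C:*/11, job_D:*/14, job_E:*/16}
  job_A: interval 13, next fire after T=269 is 273
  job_B: interval 8, next fire after T=269 is 272
  job_C: interval 11, next fire after T=269 is 275
  job_D: interval 14, next fire after T=269 is 280
  job_E: interval 16, next fire after T=269 is 272
Earliest = 272, winner (lex tiebreak) = job_B

Answer: job_B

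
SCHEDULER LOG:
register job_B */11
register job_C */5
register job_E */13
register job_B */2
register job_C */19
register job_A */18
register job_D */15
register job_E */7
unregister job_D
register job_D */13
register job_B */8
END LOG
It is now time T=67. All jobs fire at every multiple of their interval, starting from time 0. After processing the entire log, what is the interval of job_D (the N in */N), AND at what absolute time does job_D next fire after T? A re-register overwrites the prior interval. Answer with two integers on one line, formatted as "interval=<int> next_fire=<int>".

Op 1: register job_B */11 -> active={job_B:*/11}
Op 2: register job_C */5 -> active={job_B:*/11, job_C:*/5}
Op 3: register job_E */13 -> active={job_B:*/11, job_C:*/5, job_E:*/13}
Op 4: register job_B */2 -> active={job_B:*/2, job_C:*/5, job_E:*/13}
Op 5: register job_C */19 -> active={job_B:*/2, job_C:*/19, job_E:*/13}
Op 6: register job_A */18 -> active={job_A:*/18, job_B:*/2, job_C:*/19, job_E:*/13}
Op 7: register job_D */15 -> active={job_A:*/18, job_B:*/2, job_C:*/19, job_D:*/15, job_E:*/13}
Op 8: register job_E */7 -> active={job_A:*/18, job_B:*/2, job_C:*/19, job_D:*/15, job_E:*/7}
Op 9: unregister job_D -> active={job_A:*/18, job_B:*/2, job_C:*/19, job_E:*/7}
Op 10: register job_D */13 -> active={job_A:*/18, job_B:*/2, job_C:*/19, job_D:*/13, job_E:*/7}
Op 11: register job_B */8 -> active={job_A:*/18, job_B:*/8, job_C:*/19, job_D:*/13, job_E:*/7}
Final interval of job_D = 13
Next fire of job_D after T=67: (67//13+1)*13 = 78

Answer: interval=13 next_fire=78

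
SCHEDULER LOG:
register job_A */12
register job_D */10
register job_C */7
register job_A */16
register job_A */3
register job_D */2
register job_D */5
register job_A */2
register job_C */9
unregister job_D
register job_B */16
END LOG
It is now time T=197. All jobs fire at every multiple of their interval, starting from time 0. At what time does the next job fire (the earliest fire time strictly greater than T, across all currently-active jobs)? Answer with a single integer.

Op 1: register job_A */12 -> active={job_A:*/12}
Op 2: register job_D */10 -> active={job_A:*/12, job_D:*/10}
Op 3: register job_C */7 -> active={job_A:*/12, job_C:*/7, job_D:*/10}
Op 4: register job_A */16 -> active={job_A:*/16, job_C:*/7, job_D:*/10}
Op 5: register job_A */3 -> active={job_A:*/3, job_C:*/7, job_D:*/10}
Op 6: register job_D */2 -> active={job_A:*/3, job_C:*/7, job_D:*/2}
Op 7: register job_D */5 -> active={job_A:*/3, job_C:*/7, job_D:*/5}
Op 8: register job_A */2 -> active={job_A:*/2, job_C:*/7, job_D:*/5}
Op 9: register job_C */9 -> active={job_A:*/2, job_C:*/9, job_D:*/5}
Op 10: unregister job_D -> active={job_A:*/2, job_C:*/9}
Op 11: register job_B */16 -> active={job_A:*/2, job_B:*/16, job_C:*/9}
  job_A: interval 2, next fire after T=197 is 198
  job_B: interval 16, next fire after T=197 is 208
  job_C: interval 9, next fire after T=197 is 198
Earliest fire time = 198 (job job_A)

Answer: 198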